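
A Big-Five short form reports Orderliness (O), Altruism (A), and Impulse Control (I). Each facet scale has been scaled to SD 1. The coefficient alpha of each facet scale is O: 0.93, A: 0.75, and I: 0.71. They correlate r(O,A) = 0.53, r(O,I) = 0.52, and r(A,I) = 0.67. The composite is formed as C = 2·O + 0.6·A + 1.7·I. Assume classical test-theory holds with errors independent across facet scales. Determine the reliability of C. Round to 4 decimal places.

0.9100

Var(C) = 2² + 0.6² + 1.7² + 2·[1.2·0.53 + 3.4·0.52 + 1.02·0.67] = 7.25 + 6.1748 = 13.4248.
With uncorrelated errors the cross-covariances are all true-score covariance, so they carry over unchanged; only the diagonal terms shrink to ρᵢσᵢ².
True-score variance = [2²·0.93 + 0.6²·0.75 + 1.7²·0.71] + 6.1748 = 6.0419 + 6.1748 = 12.2167.
Reliability = 12.2167 / 13.4248 = 0.9100.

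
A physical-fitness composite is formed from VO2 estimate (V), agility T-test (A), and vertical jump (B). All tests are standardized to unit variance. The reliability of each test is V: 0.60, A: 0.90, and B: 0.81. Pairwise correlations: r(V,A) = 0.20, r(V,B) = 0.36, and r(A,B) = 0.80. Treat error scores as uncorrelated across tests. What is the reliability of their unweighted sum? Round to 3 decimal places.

0.879

Var(V+A+B) = 3 + 2·[0.20 + 0.36 + 0.80] = 3 + 2.72 = 5.72.
Because errors are independent across components, Cov(Tᵢ,Tⱼ) = Cov(Xᵢ,Xⱼ); the off-diagonal part of the true-score variance is the same as above.
True-score variance = [0.60 + 0.90 + 0.81] + 2.72 = 2.31 + 2.72 = 5.03.
Reliability = 5.03 / 5.72 = 0.879.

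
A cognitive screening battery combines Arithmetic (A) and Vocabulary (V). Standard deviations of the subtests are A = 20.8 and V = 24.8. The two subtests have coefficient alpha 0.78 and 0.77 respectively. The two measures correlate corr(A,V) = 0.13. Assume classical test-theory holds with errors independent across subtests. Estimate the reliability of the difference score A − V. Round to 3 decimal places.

Var(A−V) = 20.8² + 24.8² − 2·20.8·24.8·0.13 = 1047.68 − 134.118 = 913.562.
Under uncorrelated errors the observed covariances equal the true-score covariances, so only the own-variance terms attenuate.
True-score variance = [20.8²·0.78 + 24.8²·0.77] − 134.118 = 811.04 − 134.118 = 676.922.
Reliability = 676.922 / 913.562 = 0.741.

0.741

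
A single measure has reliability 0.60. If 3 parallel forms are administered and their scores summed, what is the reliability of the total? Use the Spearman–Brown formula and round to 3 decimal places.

ρ_k = kρ / (1 + (k−1)ρ) = 3·0.60 / (1 + 2·0.60) = 1.800 / 2.200 = 0.818.

0.818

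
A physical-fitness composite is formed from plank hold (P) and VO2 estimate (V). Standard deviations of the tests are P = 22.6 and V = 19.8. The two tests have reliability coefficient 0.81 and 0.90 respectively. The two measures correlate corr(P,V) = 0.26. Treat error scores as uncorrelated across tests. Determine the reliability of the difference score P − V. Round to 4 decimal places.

Var(P−V) = 22.6² + 19.8² − 2·22.6·19.8·0.26 = 902.8 − 232.69 = 670.11.
Under uncorrelated errors the observed covariances equal the true-score covariances, so only the own-variance terms attenuate.
True-score variance = [22.6²·0.81 + 19.8²·0.90] − 232.69 = 766.552 − 232.69 = 533.862.
Reliability = 533.862 / 670.11 = 0.7967.

0.7967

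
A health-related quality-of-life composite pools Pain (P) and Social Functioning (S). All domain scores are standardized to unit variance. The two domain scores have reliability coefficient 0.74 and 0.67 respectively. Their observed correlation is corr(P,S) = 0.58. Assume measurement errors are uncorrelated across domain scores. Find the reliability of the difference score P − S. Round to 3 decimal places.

Var(P−S) = 1 + 1 − 2·0.58 = 2 − 1.16 = 0.84.
Under uncorrelated errors the observed covariances equal the true-score covariances, so only the own-variance terms attenuate.
True-score variance = [0.74 + 0.67] − 1.16 = 1.41 − 1.16 = 0.25.
Reliability = 0.25 / 0.84 = 0.298.

0.298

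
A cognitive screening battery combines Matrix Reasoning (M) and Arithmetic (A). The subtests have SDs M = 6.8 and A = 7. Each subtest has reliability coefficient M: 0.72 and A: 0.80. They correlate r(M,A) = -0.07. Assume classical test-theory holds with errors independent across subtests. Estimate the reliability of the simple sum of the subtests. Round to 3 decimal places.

Var(M+A) = 6.8² + 7² + 2·[6.8·7·(-0.07)] = 95.24 − 6.664 = 88.576.
With uncorrelated errors the cross-covariances are all true-score covariance, so they carry over unchanged; only the diagonal terms shrink to ρᵢσᵢ².
True-score variance = [6.8²·0.72 + 7²·0.80] − 6.664 = 72.4928 − 6.664 = 65.8288.
Reliability = 65.8288 / 88.576 = 0.743.

0.743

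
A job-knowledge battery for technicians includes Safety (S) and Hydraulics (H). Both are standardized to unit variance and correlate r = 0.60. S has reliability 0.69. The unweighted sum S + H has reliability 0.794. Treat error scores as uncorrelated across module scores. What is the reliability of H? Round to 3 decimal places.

Var(S+H) = 2 + 2·0.60 = 3.200.
True-score variance = ρ_S + ρ_H + 2·0.60, so 0.794 = (0.69 + ρ_H + 1.20) / 3.200.
ρ_H = 0.794·3.200 − 0.69 − 1.20 = 0.651.

0.651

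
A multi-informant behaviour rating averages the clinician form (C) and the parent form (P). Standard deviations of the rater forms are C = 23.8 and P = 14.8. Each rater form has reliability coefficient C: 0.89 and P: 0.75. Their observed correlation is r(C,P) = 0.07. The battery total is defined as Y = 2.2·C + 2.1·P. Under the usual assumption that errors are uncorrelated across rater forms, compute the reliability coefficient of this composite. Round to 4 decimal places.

Var(Y) = 2.2²·23.8² + 2.1²·14.8² + 2·[4.62·23.8·14.8·0.07] = 3707.54 + 227.829 = 3935.36.
Because errors are independent across components, Cov(Tᵢ,Tⱼ) = Cov(Xᵢ,Xⱼ); the off-diagonal part of the true-score variance is the same as above.
True-score variance = [2.2²·23.8²·0.89 + 2.1²·14.8²·0.75] + 227.829 = 3164.47 + 227.829 = 3392.3.
Reliability = 3392.3 / 3935.36 = 0.8620.

0.8620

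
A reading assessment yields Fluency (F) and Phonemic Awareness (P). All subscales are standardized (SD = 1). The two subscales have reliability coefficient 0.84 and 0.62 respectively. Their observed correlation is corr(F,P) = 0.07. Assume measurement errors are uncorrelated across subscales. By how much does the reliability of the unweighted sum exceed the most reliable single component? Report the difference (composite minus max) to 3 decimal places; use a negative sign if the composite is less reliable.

Var(sum) = 2 + 0.14 = 2.14; true-score variance = 1.46 + 0.14 = 1.6; composite reliability = 0.7477.
Max component reliability = 0.8400.
Difference = 0.7477 − 0.8400 = -0.092.

-0.092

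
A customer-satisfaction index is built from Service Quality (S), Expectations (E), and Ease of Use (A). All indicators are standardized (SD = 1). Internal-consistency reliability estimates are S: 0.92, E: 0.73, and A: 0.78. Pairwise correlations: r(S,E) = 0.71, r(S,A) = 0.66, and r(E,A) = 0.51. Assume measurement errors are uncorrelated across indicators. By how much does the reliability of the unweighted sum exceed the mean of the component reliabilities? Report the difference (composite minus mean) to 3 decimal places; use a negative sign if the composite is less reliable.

Var(sum) = 3 + 3.76 = 6.76; true-score variance = 2.43 + 3.76 = 6.19; composite reliability = 0.9157.
Mean component reliability = 0.8100.
Difference = 0.9157 − 0.8100 = 0.106.

0.106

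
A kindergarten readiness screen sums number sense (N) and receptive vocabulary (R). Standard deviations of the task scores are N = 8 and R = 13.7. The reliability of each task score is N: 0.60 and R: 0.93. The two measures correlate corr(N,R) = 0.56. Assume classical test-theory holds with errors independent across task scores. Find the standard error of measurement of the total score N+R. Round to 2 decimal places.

Var(total) = 251.69 + 122.752 = 374.442.
True-score variance = 212.952 + 122.752 = 335.704, so reliability = 0.8965.
Error variance = 374.442 − 335.704 = 38.7383; SEM = √38.7383 = 6.22.

6.22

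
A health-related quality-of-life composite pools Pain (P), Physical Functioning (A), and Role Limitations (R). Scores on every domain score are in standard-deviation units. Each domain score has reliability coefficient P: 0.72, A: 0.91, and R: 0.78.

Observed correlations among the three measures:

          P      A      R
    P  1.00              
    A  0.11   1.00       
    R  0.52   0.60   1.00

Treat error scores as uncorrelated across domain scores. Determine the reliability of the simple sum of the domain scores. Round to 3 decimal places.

0.892

Var(P+A+R) = 3 + 2·[0.11 + 0.52 + 0.60] = 3 + 2.46 = 5.46.
Under uncorrelated errors the observed covariances equal the true-score covariances, so only the own-variance terms attenuate.
True-score variance = [0.72 + 0.91 + 0.78] + 2.46 = 2.41 + 2.46 = 4.87.
Reliability = 4.87 / 5.46 = 0.892.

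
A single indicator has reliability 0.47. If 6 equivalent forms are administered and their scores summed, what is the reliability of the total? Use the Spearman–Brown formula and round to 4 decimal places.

0.8418

ρ_k = kρ / (1 + (k−1)ρ) = 6·0.47 / (1 + 5·0.47) = 2.820 / 3.350 = 0.8418.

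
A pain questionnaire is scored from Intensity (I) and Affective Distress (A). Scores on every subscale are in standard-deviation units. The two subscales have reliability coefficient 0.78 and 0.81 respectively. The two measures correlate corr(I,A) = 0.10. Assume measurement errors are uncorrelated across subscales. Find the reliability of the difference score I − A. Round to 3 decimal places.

0.772

Var(I−A) = 1 + 1 − 2·0.10 = 2 − 0.2 = 1.8.
With uncorrelated errors the cross-covariances are all true-score covariance, so they carry over unchanged; only the diagonal terms shrink to ρᵢσᵢ².
True-score variance = [0.78 + 0.81] − 0.2 = 1.59 − 0.2 = 1.39.
Reliability = 1.39 / 1.8 = 0.772.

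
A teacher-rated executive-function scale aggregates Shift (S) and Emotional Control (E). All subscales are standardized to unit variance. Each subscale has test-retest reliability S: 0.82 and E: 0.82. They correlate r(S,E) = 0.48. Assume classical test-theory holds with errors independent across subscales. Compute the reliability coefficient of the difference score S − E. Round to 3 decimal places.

Var(S−E) = 1 + 1 − 2·0.48 = 2 − 0.96 = 1.04.
Because errors are independent across components, Cov(Tᵢ,Tⱼ) = Cov(Xᵢ,Xⱼ); the off-diagonal part of the true-score variance is the same as above.
True-score variance = [0.82 + 0.82] − 0.96 = 1.64 − 0.96 = 0.68.
Reliability = 0.68 / 1.04 = 0.654.

0.654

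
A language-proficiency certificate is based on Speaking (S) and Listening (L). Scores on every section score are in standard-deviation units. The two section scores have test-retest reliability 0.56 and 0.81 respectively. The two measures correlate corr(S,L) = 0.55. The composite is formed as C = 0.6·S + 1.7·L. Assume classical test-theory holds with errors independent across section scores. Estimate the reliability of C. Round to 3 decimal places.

0.838

Var(C) = 0.6² + 1.7² + 2·[1.02·0.55] = 3.25 + 1.122 = 4.372.
Under uncorrelated errors the observed covariances equal the true-score covariances, so only the own-variance terms attenuate.
True-score variance = [0.6²·0.56 + 1.7²·0.81] + 1.122 = 2.5425 + 1.122 = 3.6645.
Reliability = 3.6645 / 4.372 = 0.838.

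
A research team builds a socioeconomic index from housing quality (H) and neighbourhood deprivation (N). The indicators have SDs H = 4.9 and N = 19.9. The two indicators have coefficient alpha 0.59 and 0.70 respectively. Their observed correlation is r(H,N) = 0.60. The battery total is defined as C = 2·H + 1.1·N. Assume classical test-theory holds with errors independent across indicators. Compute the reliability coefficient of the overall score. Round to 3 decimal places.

0.780

Var(C) = 2²·4.9² + 1.1²·19.9² + 2·[2.2·4.9·19.9·0.60] = 575.212 + 257.426 = 832.639.
Because errors are independent across components, Cov(Tᵢ,Tⱼ) = Cov(Xᵢ,Xⱼ); the off-diagonal part of the true-score variance is the same as above.
True-score variance = [2²·4.9²·0.59 + 1.1²·19.9²·0.70] + 257.426 = 392.084 + 257.426 = 649.51.
Reliability = 649.51 / 832.639 = 0.780.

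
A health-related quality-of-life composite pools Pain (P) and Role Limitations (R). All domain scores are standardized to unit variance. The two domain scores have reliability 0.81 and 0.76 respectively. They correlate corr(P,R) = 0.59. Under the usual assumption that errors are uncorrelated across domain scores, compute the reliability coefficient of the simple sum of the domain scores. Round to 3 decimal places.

0.865

Var(P+R) = 2 + 2·[0.59] = 2 + 1.18 = 3.18.
Because errors are independent across components, Cov(Tᵢ,Tⱼ) = Cov(Xᵢ,Xⱼ); the off-diagonal part of the true-score variance is the same as above.
True-score variance = [0.81 + 0.76] + 1.18 = 1.57 + 1.18 = 2.75.
Reliability = 2.75 / 3.18 = 0.865.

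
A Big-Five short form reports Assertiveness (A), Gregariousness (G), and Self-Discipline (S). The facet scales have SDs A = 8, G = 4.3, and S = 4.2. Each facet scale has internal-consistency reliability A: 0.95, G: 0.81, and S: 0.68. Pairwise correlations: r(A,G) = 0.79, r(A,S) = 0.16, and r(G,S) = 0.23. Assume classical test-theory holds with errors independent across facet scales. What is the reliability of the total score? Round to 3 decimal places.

0.929

Var(A+G+S) = 8² + 4.3² + 4.2² + 2·[8·4.3·0.79 + 8·4.2·0.16 + 4.3·4.2·0.23] = 100.13 + 73.4116 = 173.542.
With uncorrelated errors the cross-covariances are all true-score covariance, so they carry over unchanged; only the diagonal terms shrink to ρᵢσᵢ².
True-score variance = [8²·0.95 + 4.3²·0.81 + 4.2²·0.68] + 73.4116 = 87.7721 + 73.4116 = 161.184.
Reliability = 161.184 / 173.542 = 0.929.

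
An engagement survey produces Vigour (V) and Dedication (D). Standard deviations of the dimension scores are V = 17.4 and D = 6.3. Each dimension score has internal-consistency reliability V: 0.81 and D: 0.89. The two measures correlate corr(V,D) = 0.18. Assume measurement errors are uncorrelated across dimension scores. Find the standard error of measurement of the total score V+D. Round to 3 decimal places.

Var(total) = 342.45 + 39.4632 = 381.913.
True-score variance = 280.56 + 39.4632 = 320.023, so reliability = 0.8379.
Error variance = 381.913 − 320.023 = 61.8903; SEM = √61.8903 = 7.867.

7.867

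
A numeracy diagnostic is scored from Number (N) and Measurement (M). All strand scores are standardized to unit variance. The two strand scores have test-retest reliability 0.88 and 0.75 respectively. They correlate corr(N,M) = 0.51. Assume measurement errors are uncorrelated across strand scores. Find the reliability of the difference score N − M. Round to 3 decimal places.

0.622

Var(N−M) = 1 + 1 − 2·0.51 = 2 − 1.02 = 0.98.
Because errors are independent across components, Cov(Tᵢ,Tⱼ) = Cov(Xᵢ,Xⱼ); the off-diagonal part of the true-score variance is the same as above.
True-score variance = [0.88 + 0.75] − 1.02 = 1.63 − 1.02 = 0.61.
Reliability = 0.61 / 0.98 = 0.622.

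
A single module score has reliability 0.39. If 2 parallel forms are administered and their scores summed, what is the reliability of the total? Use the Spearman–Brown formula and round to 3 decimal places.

ρ_k = kρ / (1 + (k−1)ρ) = 2·0.39 / (1 + 1·0.39) = 0.780 / 1.390 = 0.561.

0.561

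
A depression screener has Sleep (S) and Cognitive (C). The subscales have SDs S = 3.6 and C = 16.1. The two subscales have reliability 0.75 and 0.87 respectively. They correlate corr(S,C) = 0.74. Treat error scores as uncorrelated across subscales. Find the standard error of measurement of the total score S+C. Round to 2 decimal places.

6.08

Var(total) = 272.17 + 85.7808 = 357.951.
True-score variance = 235.233 + 85.7808 = 321.014, so reliability = 0.8968.
Error variance = 357.951 − 321.014 = 36.9373; SEM = √36.9373 = 6.08.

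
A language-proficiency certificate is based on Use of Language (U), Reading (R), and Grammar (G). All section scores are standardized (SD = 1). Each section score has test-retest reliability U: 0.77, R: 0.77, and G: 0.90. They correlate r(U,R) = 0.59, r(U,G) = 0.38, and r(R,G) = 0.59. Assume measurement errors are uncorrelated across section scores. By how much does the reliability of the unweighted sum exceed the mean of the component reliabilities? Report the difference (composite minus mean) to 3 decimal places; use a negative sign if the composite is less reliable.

0.095

Var(sum) = 3 + 3.12 = 6.12; true-score variance = 2.44 + 3.12 = 5.56; composite reliability = 0.9085.
Mean component reliability = 0.8133.
Difference = 0.9085 − 0.8133 = 0.095.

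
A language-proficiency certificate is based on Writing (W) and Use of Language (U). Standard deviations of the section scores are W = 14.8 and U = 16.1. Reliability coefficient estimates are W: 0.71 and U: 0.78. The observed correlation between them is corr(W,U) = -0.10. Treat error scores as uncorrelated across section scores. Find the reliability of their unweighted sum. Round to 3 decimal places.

Var(W+U) = 14.8² + 16.1² + 2·[14.8·16.1·(-0.10)] = 478.25 − 47.656 = 430.594.
With uncorrelated errors the cross-covariances are all true-score covariance, so they carry over unchanged; only the diagonal terms shrink to ρᵢσᵢ².
True-score variance = [14.8²·0.71 + 16.1²·0.78] − 47.656 = 357.702 − 47.656 = 310.046.
Reliability = 310.046 / 430.594 = 0.720.

0.720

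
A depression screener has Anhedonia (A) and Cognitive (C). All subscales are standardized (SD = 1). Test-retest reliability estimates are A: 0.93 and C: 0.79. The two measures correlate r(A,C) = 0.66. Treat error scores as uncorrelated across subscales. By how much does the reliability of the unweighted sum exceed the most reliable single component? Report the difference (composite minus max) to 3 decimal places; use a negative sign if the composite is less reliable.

Var(sum) = 2 + 1.32 = 3.32; true-score variance = 1.72 + 1.32 = 3.04; composite reliability = 0.9157.
Max component reliability = 0.9300.
Difference = 0.9157 − 0.9300 = -0.014.

-0.014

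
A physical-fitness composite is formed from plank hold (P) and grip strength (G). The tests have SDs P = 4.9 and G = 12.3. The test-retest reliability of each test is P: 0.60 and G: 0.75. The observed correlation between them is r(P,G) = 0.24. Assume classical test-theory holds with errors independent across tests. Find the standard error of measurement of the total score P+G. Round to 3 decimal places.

6.887

Var(total) = 175.3 + 28.9296 = 204.23.
True-score variance = 127.874 + 28.9296 = 156.803, so reliability = 0.7678.
Error variance = 204.23 − 156.803 = 47.4265; SEM = √47.4265 = 6.887.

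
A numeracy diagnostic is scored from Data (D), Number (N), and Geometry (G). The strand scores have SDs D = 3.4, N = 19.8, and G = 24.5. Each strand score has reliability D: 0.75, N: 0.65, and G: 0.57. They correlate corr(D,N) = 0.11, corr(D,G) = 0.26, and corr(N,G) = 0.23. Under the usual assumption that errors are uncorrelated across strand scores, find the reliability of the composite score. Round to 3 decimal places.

Var(D+N+G) = 3.4² + 19.8² + 24.5² + 2·[3.4·19.8·0.11 + 3.4·24.5·0.26 + 19.8·24.5·0.23] = 1003.85 + 281.272 = 1285.12.
Under uncorrelated errors the observed covariances equal the true-score covariances, so only the own-variance terms attenuate.
True-score variance = [3.4²·0.75 + 19.8²·0.65 + 24.5²·0.57] + 281.272 = 605.639 + 281.272 = 886.911.
Reliability = 886.911 / 1285.12 = 0.690.

0.690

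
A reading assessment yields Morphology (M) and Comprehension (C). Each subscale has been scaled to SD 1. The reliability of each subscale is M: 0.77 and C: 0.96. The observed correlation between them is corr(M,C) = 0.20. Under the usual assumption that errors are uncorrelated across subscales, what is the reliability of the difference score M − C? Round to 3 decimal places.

0.831

Var(M−C) = 1 + 1 − 2·0.20 = 2 − 0.4 = 1.6.
Because errors are independent across components, Cov(Tᵢ,Tⱼ) = Cov(Xᵢ,Xⱼ); the off-diagonal part of the true-score variance is the same as above.
True-score variance = [0.77 + 0.96] − 0.4 = 1.73 − 0.4 = 1.33.
Reliability = 1.33 / 1.6 = 0.831.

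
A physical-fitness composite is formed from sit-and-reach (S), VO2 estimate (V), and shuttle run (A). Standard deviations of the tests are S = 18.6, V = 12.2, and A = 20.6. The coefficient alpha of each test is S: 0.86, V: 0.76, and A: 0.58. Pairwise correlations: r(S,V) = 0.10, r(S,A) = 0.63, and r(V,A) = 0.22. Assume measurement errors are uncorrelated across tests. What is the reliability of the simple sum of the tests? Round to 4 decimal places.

0.8316

Var(S+V+A) = 18.6² + 12.2² + 20.6² + 2·[18.6·12.2·0.10 + 18.6·20.6·0.63 + 12.2·20.6·0.22] = 919.16 + 638.746 = 1557.91.
Because errors are independent across components, Cov(Tᵢ,Tⱼ) = Cov(Xᵢ,Xⱼ); the off-diagonal part of the true-score variance is the same as above.
True-score variance = [18.6²·0.86 + 12.2²·0.76 + 20.6²·0.58] + 638.746 = 656.773 + 638.746 = 1295.52.
Reliability = 1295.52 / 1557.91 = 0.8316.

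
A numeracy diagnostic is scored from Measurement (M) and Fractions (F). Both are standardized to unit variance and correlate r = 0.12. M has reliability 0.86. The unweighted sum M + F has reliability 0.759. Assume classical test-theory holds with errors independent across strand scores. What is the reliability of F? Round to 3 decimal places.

Var(M+F) = 2 + 2·0.12 = 2.240.
True-score variance = ρ_M + ρ_F + 2·0.12, so 0.759 = (0.86 + ρ_F + 0.24) / 2.240.
ρ_F = 0.759·2.240 − 0.86 − 0.24 = 0.600.

0.600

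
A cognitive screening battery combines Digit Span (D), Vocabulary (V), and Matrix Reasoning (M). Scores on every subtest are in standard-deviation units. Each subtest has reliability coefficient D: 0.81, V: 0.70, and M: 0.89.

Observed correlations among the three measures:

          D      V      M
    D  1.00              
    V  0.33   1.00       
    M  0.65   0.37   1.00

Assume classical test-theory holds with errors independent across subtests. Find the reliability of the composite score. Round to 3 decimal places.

0.895

Var(D+V+M) = 3 + 2·[0.33 + 0.65 + 0.37] = 3 + 2.7 = 5.7.
Under uncorrelated errors the observed covariances equal the true-score covariances, so only the own-variance terms attenuate.
True-score variance = [0.81 + 0.70 + 0.89] + 2.7 = 2.4 + 2.7 = 5.1.
Reliability = 5.1 / 5.7 = 0.895.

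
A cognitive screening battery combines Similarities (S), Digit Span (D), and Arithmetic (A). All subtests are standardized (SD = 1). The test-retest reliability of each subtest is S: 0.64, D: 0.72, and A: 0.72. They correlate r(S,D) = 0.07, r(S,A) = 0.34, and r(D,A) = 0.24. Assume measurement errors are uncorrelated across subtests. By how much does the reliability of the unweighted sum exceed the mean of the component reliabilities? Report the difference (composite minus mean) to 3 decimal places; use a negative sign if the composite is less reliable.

0.093

Var(sum) = 3 + 1.3 = 4.3; true-score variance = 2.08 + 1.3 = 3.38; composite reliability = 0.7860.
Mean component reliability = 0.6933.
Difference = 0.7860 − 0.6933 = 0.093.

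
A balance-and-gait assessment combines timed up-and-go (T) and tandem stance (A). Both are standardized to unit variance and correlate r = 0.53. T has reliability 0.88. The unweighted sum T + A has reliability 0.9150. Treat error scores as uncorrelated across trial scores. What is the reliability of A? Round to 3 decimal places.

0.860

Var(T+A) = 2 + 2·0.53 = 3.060.
True-score variance = ρ_T + ρ_A + 2·0.53, so 0.9150 = (0.88 + ρ_A + 1.06) / 3.060.
ρ_A = 0.9150·3.060 − 0.88 − 1.06 = 0.860.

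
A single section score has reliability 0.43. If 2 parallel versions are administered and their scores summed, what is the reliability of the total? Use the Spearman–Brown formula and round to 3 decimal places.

0.601

ρ_k = kρ / (1 + (k−1)ρ) = 2·0.43 / (1 + 1·0.43) = 0.860 / 1.430 = 0.601.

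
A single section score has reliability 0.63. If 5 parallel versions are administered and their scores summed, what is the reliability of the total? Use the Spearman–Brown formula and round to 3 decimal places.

0.895

ρ_k = kρ / (1 + (k−1)ρ) = 5·0.63 / (1 + 4·0.63) = 3.150 / 3.520 = 0.895.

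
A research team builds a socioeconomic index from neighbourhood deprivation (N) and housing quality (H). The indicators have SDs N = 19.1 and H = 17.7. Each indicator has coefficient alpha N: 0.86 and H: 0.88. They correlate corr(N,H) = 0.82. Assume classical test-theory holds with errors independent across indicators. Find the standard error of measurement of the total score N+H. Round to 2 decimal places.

9.42

Var(total) = 678.1 + 554.435 = 1232.53.
True-score variance = 589.432 + 554.435 = 1143.87, so reliability = 0.9281.
Error variance = 1232.53 − 1143.87 = 88.6682; SEM = √88.6682 = 9.42.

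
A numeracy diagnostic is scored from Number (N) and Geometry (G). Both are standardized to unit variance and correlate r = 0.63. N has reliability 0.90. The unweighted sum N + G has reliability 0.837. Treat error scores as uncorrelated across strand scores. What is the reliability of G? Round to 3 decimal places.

Var(N+G) = 2 + 2·0.63 = 3.260.
True-score variance = ρ_N + ρ_G + 2·0.63, so 0.837 = (0.90 + ρ_G + 1.26) / 3.260.
ρ_G = 0.837·3.260 − 0.90 − 1.26 = 0.569.

0.569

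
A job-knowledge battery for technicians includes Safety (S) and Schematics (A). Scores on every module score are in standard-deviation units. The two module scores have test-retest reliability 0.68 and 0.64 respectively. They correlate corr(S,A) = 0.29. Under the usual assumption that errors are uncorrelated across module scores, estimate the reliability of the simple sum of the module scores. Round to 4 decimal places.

0.7364

Var(S+A) = 2 + 2·[0.29] = 2 + 0.58 = 2.58.
With uncorrelated errors the cross-covariances are all true-score covariance, so they carry over unchanged; only the diagonal terms shrink to ρᵢσᵢ².
True-score variance = [0.68 + 0.64] + 0.58 = 1.32 + 0.58 = 1.9.
Reliability = 1.9 / 2.58 = 0.7364.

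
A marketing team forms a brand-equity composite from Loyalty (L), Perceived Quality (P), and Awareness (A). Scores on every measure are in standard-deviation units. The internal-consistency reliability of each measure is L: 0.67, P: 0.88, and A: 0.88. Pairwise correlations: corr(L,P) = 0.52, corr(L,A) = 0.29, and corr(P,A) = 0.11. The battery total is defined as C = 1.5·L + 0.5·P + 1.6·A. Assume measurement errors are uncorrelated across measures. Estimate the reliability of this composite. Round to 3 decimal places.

0.854

Var(C) = 1.5² + 0.5² + 1.6² + 2·[0.75·0.52 + 2.4·0.29 + 0.8·0.11] = 5.06 + 2.348 = 7.408.
Because errors are independent across components, Cov(Tᵢ,Tⱼ) = Cov(Xᵢ,Xⱼ); the off-diagonal part of the true-score variance is the same as above.
True-score variance = [1.5²·0.67 + 0.5²·0.88 + 1.6²·0.88] + 2.348 = 3.9803 + 2.348 = 6.3283.
Reliability = 6.3283 / 7.408 = 0.854.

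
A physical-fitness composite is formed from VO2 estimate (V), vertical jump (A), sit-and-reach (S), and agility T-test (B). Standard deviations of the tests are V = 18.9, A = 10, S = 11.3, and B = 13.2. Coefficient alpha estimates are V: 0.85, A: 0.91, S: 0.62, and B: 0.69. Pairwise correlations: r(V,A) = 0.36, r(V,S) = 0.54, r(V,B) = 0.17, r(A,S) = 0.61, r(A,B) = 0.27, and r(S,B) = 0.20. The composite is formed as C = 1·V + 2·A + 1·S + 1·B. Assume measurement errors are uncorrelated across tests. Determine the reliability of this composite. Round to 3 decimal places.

0.910

Var(C) = 18.9² + 2²·10² + 11.3² + 13.2² + 2·[2·18.9·10·0.36 + 18.9·11.3·0.54 + 18.9·13.2·0.17 + 2·10·11.3·0.61 + 2·10·13.2·0.27 + 11.3·13.2·0.20] = 1059.14 + 1065.58 = 2124.72.
With uncorrelated errors the cross-covariances are all true-score covariance, so they carry over unchanged; only the diagonal terms shrink to ρᵢσᵢ².
True-score variance = [18.9²·0.85 + 2²·10²·0.91 + 11.3²·0.62 + 13.2²·0.69] + 1065.58 = 867.022 + 1065.58 = 1932.6.
Reliability = 1932.6 / 2124.72 = 0.910.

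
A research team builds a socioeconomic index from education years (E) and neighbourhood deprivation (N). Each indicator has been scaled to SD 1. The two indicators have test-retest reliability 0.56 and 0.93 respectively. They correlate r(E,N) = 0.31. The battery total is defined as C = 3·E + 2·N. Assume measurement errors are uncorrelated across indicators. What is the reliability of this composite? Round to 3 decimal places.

0.746

Var(C) = 3² + 2² + 2·[6·0.31] = 13 + 3.72 = 16.72.
Under uncorrelated errors the observed covariances equal the true-score covariances, so only the own-variance terms attenuate.
True-score variance = [3²·0.56 + 2²·0.93] + 3.72 = 8.76 + 3.72 = 12.48.
Reliability = 12.48 / 16.72 = 0.746.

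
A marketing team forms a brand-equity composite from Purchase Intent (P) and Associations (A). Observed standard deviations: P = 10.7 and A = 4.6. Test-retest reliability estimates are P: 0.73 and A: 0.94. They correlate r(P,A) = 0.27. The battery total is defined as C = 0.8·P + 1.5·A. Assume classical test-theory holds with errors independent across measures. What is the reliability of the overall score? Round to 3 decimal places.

0.852

Var(C) = 0.8²·10.7² + 1.5²·4.6² + 2·[1.2·10.7·4.6·0.27] = 120.884 + 31.8946 = 152.778.
With uncorrelated errors the cross-covariances are all true-score covariance, so they carry over unchanged; only the diagonal terms shrink to ρᵢσᵢ².
True-score variance = [0.8²·10.7²·0.73 + 1.5²·4.6²·0.94] + 31.8946 = 98.2431 + 31.8946 = 130.138.
Reliability = 130.138 / 152.778 = 0.852.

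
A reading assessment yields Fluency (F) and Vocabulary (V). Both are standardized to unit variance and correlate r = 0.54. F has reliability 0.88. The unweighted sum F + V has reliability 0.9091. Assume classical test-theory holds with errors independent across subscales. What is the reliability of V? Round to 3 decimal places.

Var(F+V) = 2 + 2·0.54 = 3.080.
True-score variance = ρ_F + ρ_V + 2·0.54, so 0.9091 = (0.88 + ρ_V + 1.08) / 3.080.
ρ_V = 0.9091·3.080 − 0.88 − 1.08 = 0.840.

0.840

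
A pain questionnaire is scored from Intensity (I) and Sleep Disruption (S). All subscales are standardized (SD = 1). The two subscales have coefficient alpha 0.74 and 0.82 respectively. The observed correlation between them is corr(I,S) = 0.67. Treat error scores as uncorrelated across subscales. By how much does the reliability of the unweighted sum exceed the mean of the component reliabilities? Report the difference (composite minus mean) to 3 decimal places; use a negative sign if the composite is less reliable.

0.088

Var(sum) = 2 + 1.34 = 3.34; true-score variance = 1.56 + 1.34 = 2.9; composite reliability = 0.8683.
Mean component reliability = 0.7800.
Difference = 0.8683 − 0.7800 = 0.088.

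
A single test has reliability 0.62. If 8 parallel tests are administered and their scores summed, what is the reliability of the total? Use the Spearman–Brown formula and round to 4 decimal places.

0.9288

ρ_k = kρ / (1 + (k−1)ρ) = 8·0.62 / (1 + 7·0.62) = 4.960 / 5.340 = 0.9288.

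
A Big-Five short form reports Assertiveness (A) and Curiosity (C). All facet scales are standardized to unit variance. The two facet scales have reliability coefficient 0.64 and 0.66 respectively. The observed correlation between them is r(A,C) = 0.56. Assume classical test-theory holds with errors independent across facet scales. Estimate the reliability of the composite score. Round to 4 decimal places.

Var(A+C) = 2 + 2·[0.56] = 2 + 1.12 = 3.12.
With uncorrelated errors the cross-covariances are all true-score covariance, so they carry over unchanged; only the diagonal terms shrink to ρᵢσᵢ².
True-score variance = [0.64 + 0.66] + 1.12 = 1.3 + 1.12 = 2.42.
Reliability = 2.42 / 3.12 = 0.7756.

0.7756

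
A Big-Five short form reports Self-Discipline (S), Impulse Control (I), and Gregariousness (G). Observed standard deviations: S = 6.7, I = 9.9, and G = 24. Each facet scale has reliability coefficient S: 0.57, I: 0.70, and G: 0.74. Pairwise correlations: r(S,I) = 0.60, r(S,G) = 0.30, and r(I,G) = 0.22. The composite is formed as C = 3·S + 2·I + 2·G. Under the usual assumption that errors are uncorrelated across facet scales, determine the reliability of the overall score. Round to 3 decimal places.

0.805

Var(C) = 3²·6.7² + 2²·9.9² + 2²·24² + 2·[6·6.7·9.9·0.60 + 6·6.7·24·0.30 + 4·9.9·24·0.22] = 3100.05 + 1474.63 = 4574.68.
Because errors are independent across components, Cov(Tᵢ,Tⱼ) = Cov(Xᵢ,Xⱼ); the off-diagonal part of the true-score variance is the same as above.
True-score variance = [3²·6.7²·0.57 + 2²·9.9²·0.70 + 2²·24²·0.74] + 1474.63 = 2209.67 + 1474.63 = 3684.31.
Reliability = 3684.31 / 4574.68 = 0.805.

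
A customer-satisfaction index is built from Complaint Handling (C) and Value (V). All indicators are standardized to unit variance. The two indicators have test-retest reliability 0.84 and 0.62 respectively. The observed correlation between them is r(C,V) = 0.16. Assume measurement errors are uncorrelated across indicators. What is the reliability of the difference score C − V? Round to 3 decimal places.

Var(C−V) = 1 + 1 − 2·0.16 = 2 − 0.32 = 1.68.
With uncorrelated errors the cross-covariances are all true-score covariance, so they carry over unchanged; only the diagonal terms shrink to ρᵢσᵢ².
True-score variance = [0.84 + 0.62] − 0.32 = 1.46 − 0.32 = 1.14.
Reliability = 1.14 / 1.68 = 0.679.

0.679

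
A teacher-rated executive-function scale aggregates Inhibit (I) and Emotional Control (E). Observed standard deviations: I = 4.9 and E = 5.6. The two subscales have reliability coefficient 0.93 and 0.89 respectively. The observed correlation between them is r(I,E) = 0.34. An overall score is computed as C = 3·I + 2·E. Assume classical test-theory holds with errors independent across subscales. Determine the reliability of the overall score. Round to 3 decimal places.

0.936

Var(C) = 3²·4.9² + 2²·5.6² + 2·[6·4.9·5.6·0.34] = 341.53 + 111.955 = 453.485.
With uncorrelated errors the cross-covariances are all true-score covariance, so they carry over unchanged; only the diagonal terms shrink to ρᵢσᵢ².
True-score variance = [3²·4.9²·0.93 + 2²·5.6²·0.89] + 111.955 = 312.605 + 111.955 = 424.561.
Reliability = 424.561 / 453.485 = 0.936.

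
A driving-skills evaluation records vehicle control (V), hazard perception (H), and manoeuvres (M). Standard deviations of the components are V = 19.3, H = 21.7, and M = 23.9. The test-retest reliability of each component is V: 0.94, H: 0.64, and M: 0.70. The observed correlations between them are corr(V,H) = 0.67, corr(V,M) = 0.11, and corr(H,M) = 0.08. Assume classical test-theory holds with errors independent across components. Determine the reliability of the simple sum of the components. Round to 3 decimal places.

0.832

Var(V+H+M) = 19.3² + 21.7² + 23.9² + 2·[19.3·21.7·0.67 + 19.3·23.9·0.11 + 21.7·23.9·0.08] = 1414.59 + 745.666 = 2160.26.
With uncorrelated errors the cross-covariances are all true-score covariance, so they carry over unchanged; only the diagonal terms shrink to ρᵢσᵢ².
True-score variance = [19.3²·0.94 + 21.7²·0.64 + 23.9²·0.70] + 745.666 = 1051.36 + 745.666 = 1797.02.
Reliability = 1797.02 / 2160.26 = 0.832.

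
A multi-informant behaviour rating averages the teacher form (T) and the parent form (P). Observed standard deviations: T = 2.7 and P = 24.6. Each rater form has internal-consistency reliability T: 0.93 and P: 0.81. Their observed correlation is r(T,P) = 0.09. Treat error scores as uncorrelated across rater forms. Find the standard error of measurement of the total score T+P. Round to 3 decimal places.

Var(total) = 612.45 + 11.9556 = 624.406.
True-score variance = 496.959 + 11.9556 = 508.915, so reliability = 0.8150.
Error variance = 624.406 − 508.915 = 115.491; SEM = √115.491 = 10.747.

10.747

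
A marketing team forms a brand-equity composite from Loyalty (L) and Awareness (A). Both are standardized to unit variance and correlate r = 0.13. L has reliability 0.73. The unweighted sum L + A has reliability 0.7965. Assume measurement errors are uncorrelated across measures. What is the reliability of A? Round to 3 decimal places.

Var(L+A) = 2 + 2·0.13 = 2.260.
True-score variance = ρ_L + ρ_A + 2·0.13, so 0.7965 = (0.73 + ρ_A + 0.26) / 2.260.
ρ_A = 0.7965·2.260 − 0.73 − 0.26 = 0.810.

0.810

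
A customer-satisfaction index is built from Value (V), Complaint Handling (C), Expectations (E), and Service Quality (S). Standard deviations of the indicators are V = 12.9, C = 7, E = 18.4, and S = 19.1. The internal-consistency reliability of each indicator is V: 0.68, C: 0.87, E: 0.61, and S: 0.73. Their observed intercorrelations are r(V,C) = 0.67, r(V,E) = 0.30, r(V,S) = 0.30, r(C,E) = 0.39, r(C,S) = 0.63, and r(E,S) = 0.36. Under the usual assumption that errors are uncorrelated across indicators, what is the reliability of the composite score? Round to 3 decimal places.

0.843

Var(V+C+E+S) = 12.9² + 7² + 18.4² + 19.1² + 2·[12.9·7·0.67 + 12.9·18.4·0.30 + 12.9·19.1·0.30 + 7·18.4·0.39 + 7·19.1·0.63 + 18.4·19.1·0.36] = 918.78 + 933.215 = 1851.99.
With uncorrelated errors the cross-covariances are all true-score covariance, so they carry over unchanged; only the diagonal terms shrink to ρᵢσᵢ².
True-score variance = [12.9²·0.68 + 7²·0.87 + 18.4²·0.61 + 19.1²·0.73] + 933.215 = 628.622 + 933.215 = 1561.84.
Reliability = 1561.84 / 1851.99 = 0.843.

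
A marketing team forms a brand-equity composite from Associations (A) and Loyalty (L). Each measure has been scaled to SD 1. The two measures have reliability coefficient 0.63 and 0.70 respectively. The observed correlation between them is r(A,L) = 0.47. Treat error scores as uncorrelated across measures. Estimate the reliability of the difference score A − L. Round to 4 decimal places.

0.3679

Var(A−L) = 1 + 1 − 2·0.47 = 2 − 0.94 = 1.06.
With uncorrelated errors the cross-covariances are all true-score covariance, so they carry over unchanged; only the diagonal terms shrink to ρᵢσᵢ².
True-score variance = [0.63 + 0.70] − 0.94 = 1.33 − 0.94 = 0.39.
Reliability = 0.39 / 1.06 = 0.3679.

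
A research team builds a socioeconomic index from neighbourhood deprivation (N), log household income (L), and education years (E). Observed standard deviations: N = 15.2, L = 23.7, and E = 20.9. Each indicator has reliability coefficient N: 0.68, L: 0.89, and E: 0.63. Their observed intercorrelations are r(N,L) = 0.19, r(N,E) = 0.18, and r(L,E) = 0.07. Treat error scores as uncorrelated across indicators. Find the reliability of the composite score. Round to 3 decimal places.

Var(N+L+E) = 15.2² + 23.7² + 20.9² + 2·[15.2·23.7·0.19 + 15.2·20.9·0.18 + 23.7·20.9·0.07] = 1229.54 + 320.602 = 1550.14.
Under uncorrelated errors the observed covariances equal the true-score covariances, so only the own-variance terms attenuate.
True-score variance = [15.2²·0.68 + 23.7²·0.89 + 20.9²·0.63] + 320.602 = 932.202 + 320.602 = 1252.8.
Reliability = 1252.8 / 1550.14 = 0.808.

0.808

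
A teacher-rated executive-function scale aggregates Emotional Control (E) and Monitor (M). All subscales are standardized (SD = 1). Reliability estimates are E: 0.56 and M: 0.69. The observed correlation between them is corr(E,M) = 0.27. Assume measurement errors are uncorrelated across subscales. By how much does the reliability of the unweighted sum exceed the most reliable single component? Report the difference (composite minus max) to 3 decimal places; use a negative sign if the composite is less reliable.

Var(sum) = 2 + 0.54 = 2.54; true-score variance = 1.25 + 0.54 = 1.79; composite reliability = 0.7047.
Max component reliability = 0.6900.
Difference = 0.7047 − 0.6900 = 0.015.

0.015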